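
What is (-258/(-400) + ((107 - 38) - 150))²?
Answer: 258277041/40000 ≈ 6456.9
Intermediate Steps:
(-258/(-400) + ((107 - 38) - 150))² = (-258*(-1/400) + (69 - 150))² = (129/200 - 81)² = (-16071/200)² = 258277041/40000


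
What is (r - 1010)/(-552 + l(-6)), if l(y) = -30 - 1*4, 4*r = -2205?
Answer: 6245/2344 ≈ 2.6642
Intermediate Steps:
r = -2205/4 (r = (1/4)*(-2205) = -2205/4 ≈ -551.25)
l(y) = -34 (l(y) = -30 - 4 = -34)
(r - 1010)/(-552 + l(-6)) = (-2205/4 - 1010)/(-552 - 34) = -6245/4/(-586) = -6245/4*(-1/586) = 6245/2344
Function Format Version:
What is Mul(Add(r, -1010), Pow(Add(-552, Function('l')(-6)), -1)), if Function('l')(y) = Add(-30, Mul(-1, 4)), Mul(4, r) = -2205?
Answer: Rational(6245, 2344) ≈ 2.6642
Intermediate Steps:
r = Rational(-2205, 4) (r = Mul(Rational(1, 4), -2205) = Rational(-2205, 4) ≈ -551.25)
Function('l')(y) = -34 (Function('l')(y) = Add(-30, -4) = -34)
Mul(Add(r, -1010), Pow(Add(-552, Function('l')(-6)), -1)) = Mul(Add(Rational(-2205, 4), -1010), Pow(Add(-552, -34), -1)) = Mul(Rational(-6245, 4), Pow(-586, -1)) = Mul(Rational(-6245, 4), Rational(-1, 586)) = Rational(6245, 2344)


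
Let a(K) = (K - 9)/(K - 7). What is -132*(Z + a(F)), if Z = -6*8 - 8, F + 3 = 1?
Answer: 21692/3 ≈ 7230.7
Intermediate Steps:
F = -2 (F = -3 + 1 = -2)
Z = -56 (Z = -48 - 8 = -56)
a(K) = (-9 + K)/(-7 + K)
-132*(Z + a(F)) = -132*(-56 + (-9 - 2)/(-7 - 2)) = -132*(-56 - 11/(-9)) = -132*(-56 - ⅑*(-11)) = -132*(-56 + 11/9) = -132*(-493/9) = 21692/3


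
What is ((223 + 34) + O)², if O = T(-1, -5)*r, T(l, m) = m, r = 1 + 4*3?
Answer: 36864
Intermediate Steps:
r = 13 (r = 1 + 12 = 13)
O = -65 (O = -5*13 = -65)
((223 + 34) + O)² = ((223 + 34) - 65)² = (257 - 65)² = 192² = 36864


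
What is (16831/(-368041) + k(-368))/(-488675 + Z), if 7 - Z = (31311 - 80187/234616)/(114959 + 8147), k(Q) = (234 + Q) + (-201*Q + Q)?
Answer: -780942705465787224400/5194540960062540923797 ≈ -0.15034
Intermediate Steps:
k(Q) = 234 - 199*Q (k(Q) = (234 + Q) - 200*Q = 234 - 199*Q)
Z = 194832479683/28882637296 (Z = 7 - (31311 - 80187/234616)/(114959 + 8147) = 7 - (31311 - 80187*1/234616)/123106 = 7 - (31311 - 80187/234616)/123106 = 7 - 7345981389/(234616*123106) = 7 - 1*7345981389/28882637296 = 7 - 7345981389/28882637296 = 194832479683/28882637296 ≈ 6.7457)
(16831/(-368041) + k(-368))/(-488675 + Z) = (16831/(-368041) + (234 - 199*(-368)))/(-488675 + 194832479683/28882637296) = (16831*(-1/368041) + (234 + 73232))/(-14114027948143117/28882637296) = (-16831/368041 + 73466)*(-28882637296/14114027948143117) = (27038483275/368041)*(-28882637296/14114027948143117) = -780942705465787224400/5194540960062540923797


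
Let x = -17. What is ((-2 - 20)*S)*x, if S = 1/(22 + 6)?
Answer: 187/14 ≈ 13.357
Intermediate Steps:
S = 1/28 ≈ 0.035714
((-2 - 20)*S)*x = ((-2 - 20)*(1/28))*(-17) = -22*1/28*(-17) = -11/14*(-17) = 187/14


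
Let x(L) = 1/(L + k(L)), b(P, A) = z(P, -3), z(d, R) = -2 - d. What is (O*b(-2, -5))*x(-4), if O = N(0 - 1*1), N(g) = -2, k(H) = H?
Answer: 0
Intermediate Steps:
O = -2
b(P, A) = -2 - P
x(L) = 1/(2*L) (x(L) = 1/(L + L) = 1/(2*L))
(O*b(-2, -5))*x(-4) = (-2*(-2 - 1*(-2)))*((½)/(-4)) = (-2*(-2 + 2))*((½)*(-¼)) = -2*0*(-⅛) = 0*(-⅛) = 0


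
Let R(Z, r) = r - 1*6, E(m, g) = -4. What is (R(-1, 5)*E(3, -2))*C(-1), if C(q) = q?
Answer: -4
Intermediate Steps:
R(Z, r) = -6 + r (R(Z, r) = r - 6 = -6 + r)
(R(-1, 5)*E(3, -2))*C(-1) = ((-6 + 5)*(-4))*(-1) = -1*(-4)*(-1) = 4*(-1) = -4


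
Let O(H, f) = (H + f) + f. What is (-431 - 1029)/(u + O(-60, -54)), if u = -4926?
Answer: 730/2547 ≈ 0.28661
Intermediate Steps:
O(H, f) = H + 2*f
(-431 - 1029)/(u + O(-60, -54)) = (-431 - 1029)/(-4926 + (-60 + 2*(-54))) = -1460/(-4926 + (-60 - 108)) = -1460/(-4926 - 168) = -1460/(-5094) = -1460*(-1/5094) = 730/2547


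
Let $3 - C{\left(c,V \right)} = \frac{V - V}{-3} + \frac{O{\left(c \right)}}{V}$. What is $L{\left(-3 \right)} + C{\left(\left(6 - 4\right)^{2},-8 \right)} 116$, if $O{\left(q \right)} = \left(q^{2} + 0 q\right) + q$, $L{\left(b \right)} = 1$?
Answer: $639$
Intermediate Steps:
$O{\left(q \right)} = q + q^{2}$ ($O{\left(q \right)} = \left(q^{2} + 0\right) + q = q^{2} + q = q + q^{2}$)
$C{\left(c,V \right)} = 3 - \frac{c \left(1 + c\right)}{V}$ ($C{\left(c,V \right)} = 3 - \left(\frac{V - V}{-3} + \frac{c \left(1 + c\right)}{V}\right) = 3 - \left(0 \left(- \frac{1}{3}\right) + \frac{c \left(1 + c\right)}{V}\right) = 3 - \left(0 + \frac{c \left(1 + c\right)}{V}\right) = 3 - \frac{c \left(1 + c\right)}{V}$)
$L{\left(-3 \right)} + C{\left(\left(6 - 4\right)^{2},-8 \right)} 116 = 1 + \frac{3 \left(-8\right) - \left(6 - 4\right)^{2} \left(1 + \left(6 - 4\right)^{2}\right)}{-8} \cdot 116 = 1 + - \frac{-24 - 2^{2} \left(1 + 2^{2}\right)}{8} \cdot 116 = 1 + - \frac{-24 - 4 \left(1 + 4\right)}{8} \cdot 116 = 1 + - \frac{-24 - 4 \cdot 5}{8} \cdot 116 = 1 + - \frac{-24 - 20}{8} \cdot 116 = 1 + \left(- \frac{1}{8}\right) \left(-44\right) 116 = 1 + \frac{11}{2} \cdot 116 = 1 + 638 = 639$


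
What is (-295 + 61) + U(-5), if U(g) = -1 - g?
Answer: -230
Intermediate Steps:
(-295 + 61) + U(-5) = (-295 + 61) + (-1 - 1*(-5)) = -234 + (-1 + 5) = -234 + 4 = -230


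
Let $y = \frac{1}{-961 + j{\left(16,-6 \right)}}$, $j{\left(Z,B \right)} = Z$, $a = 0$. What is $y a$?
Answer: $0$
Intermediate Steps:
$y = - \frac{1}{945}$ ($y = \frac{1}{-961 + 16} = \frac{1}{-945} = - \frac{1}{945} \approx -0.0010582$)
$y a = \left(- \frac{1}{945}\right) 0 = 0$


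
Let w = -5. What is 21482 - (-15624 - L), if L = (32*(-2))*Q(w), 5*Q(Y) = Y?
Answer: 37170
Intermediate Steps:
Q(Y) = Y/5
L = 64 (L = (32*(-2))*((⅕)*(-5)) = -64*(-1) = 64)
21482 - (-15624 - L) = 21482 - (-15624 - 1*64) = 21482 - (-15624 - 64) = 21482 - 1*(-15688) = 21482 + 15688 = 37170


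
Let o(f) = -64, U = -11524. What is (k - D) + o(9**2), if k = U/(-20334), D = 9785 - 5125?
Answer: -48023146/10167 ≈ -4723.4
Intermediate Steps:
D = 4660
k = 5762/10167 (k = -11524/(-20334) = -11524*(-1/20334) = 5762/10167 ≈ 0.56674)
(k - D) + o(9**2) = (5762/10167 - 1*4660) - 64 = (5762/10167 - 4660) - 64 = -47372458/10167 - 64 = -48023146/10167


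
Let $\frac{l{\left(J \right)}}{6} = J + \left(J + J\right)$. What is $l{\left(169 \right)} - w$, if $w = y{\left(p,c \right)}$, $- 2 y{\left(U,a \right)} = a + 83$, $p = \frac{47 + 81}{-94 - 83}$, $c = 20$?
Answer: $\frac{6187}{2} \approx 3093.5$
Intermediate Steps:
$l{\left(J \right)} = 18 J$ ($l{\left(J \right)} = 6 \left(J + \left(J + J\right)\right) = 6 \left(J + 2 J\right) = 6 \cdot 3 J = 18 J$)
$p = - \frac{128}{177}$ ($p = \frac{128}{-177} = 128 \left(- \frac{1}{177}\right) = - \frac{128}{177} \approx -0.72316$)
$y{\left(U,a \right)} = - \frac{83}{2} - \frac{a}{2}$ ($y{\left(U,a \right)} = - \frac{a + 83}{2} = - \frac{83 + a}{2} = - \frac{83}{2} - \frac{a}{2}$)
$w = - \frac{103}{2}$ ($w = - \frac{83}{2} - 10 = - \frac{103}{2} \approx -51.5$)
$l{\left(169 \right)} - w = 18 \cdot 169 - - \frac{103}{2} = 3042 + \frac{103}{2} = \frac{6187}{2}$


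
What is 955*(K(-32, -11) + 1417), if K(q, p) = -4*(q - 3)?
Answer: 1486935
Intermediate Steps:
K(q, p) = 12 - 4*q (K(q, p) = -4*(-3 + q) = 12 - 4*q)
955*(K(-32, -11) + 1417) = 955*((12 - 4*(-32)) + 1417) = 955*((12 + 128) + 1417) = 955*(140 + 1417) = 955*1557 = 1486935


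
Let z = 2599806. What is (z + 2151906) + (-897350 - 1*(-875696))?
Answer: 4730058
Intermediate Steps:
(z + 2151906) + (-897350 - 1*(-875696)) = (2599806 + 2151906) + (-897350 - 1*(-875696)) = 4751712 + (-897350 + 875696) = 4751712 - 21654 = 4730058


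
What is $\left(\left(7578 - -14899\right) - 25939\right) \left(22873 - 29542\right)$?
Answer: $23088078$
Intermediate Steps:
$\left(\left(7578 - -14899\right) - 25939\right) \left(22873 - 29542\right) = \left(\left(7578 + 14899\right) - 25939\right) \left(-6669\right) = \left(22477 - 25939\right) \left(-6669\right) = \left(-3462\right) \left(-6669\right) = 23088078$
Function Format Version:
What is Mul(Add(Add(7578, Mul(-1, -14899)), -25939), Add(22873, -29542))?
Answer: 23088078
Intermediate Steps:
Mul(Add(Add(7578, Mul(-1, -14899)), -25939), Add(22873, -29542)) = Mul(Add(Add(7578, 14899), -25939), -6669) = Mul(Add(22477, -25939), -6669) = Mul(-3462, -6669) = 23088078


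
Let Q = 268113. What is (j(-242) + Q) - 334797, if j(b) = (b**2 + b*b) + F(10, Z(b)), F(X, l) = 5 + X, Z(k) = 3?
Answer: 50459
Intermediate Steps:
j(b) = 15 + 2*b**2 (j(b) = (b**2 + b*b) + (5 + 10) = (b**2 + b**2) + 15 = 2*b**2 + 15 = 15 + 2*b**2)
(j(-242) + Q) - 334797 = ((15 + 2*(-242)**2) + 268113) - 334797 = ((15 + 2*58564) + 268113) - 334797 = ((15 + 117128) + 268113) - 334797 = (117143 + 268113) - 334797 = 385256 - 334797 = 50459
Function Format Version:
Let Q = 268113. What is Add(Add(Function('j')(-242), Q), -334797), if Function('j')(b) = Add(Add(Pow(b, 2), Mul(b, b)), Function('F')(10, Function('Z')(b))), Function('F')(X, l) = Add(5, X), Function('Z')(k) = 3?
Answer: 50459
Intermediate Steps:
Function('j')(b) = Add(15, Mul(2, Pow(b, 2))) (Function('j')(b) = Add(Add(Pow(b, 2), Mul(b, b)), Add(5, 10)) = Add(Add(Pow(b, 2), Pow(b, 2)), 15) = Add(Mul(2, Pow(b, 2)), 15) = Add(15, Mul(2, Pow(b, 2))))
Add(Add(Function('j')(-242), Q), -334797) = Add(Add(Add(15, Mul(2, Pow(-242, 2))), 268113), -334797) = Add(Add(Add(15, Mul(2, 58564)), 268113), -334797) = Add(Add(Add(15, 117128), 268113), -334797) = Add(Add(117143, 268113), -334797) = Add(385256, -334797) = 50459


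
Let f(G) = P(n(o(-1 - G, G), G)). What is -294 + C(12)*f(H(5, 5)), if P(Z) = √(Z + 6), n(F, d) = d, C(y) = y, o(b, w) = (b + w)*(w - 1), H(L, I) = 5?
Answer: -294 + 12*√11 ≈ -254.20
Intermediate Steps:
o(b, w) = (-1 + w)*(b + w) (o(b, w) = (b + w)*(-1 + w) = (-1 + w)*(b + w))
P(Z) = √(6 + Z)
f(G) = √(6 + G)
-294 + C(12)*f(H(5, 5)) = -294 + 12*√(6 + 5) = -294 + 12*√11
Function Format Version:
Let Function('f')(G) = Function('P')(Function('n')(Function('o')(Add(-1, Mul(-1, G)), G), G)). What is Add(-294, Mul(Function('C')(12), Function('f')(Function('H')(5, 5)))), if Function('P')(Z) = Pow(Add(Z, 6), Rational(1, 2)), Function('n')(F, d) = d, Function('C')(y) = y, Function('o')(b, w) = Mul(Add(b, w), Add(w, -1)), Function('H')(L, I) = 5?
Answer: Add(-294, Mul(12, Pow(11, Rational(1, 2)))) ≈ -254.20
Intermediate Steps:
Function('o')(b, w) = Mul(Add(-1, w), Add(b, w)) (Function('o')(b, w) = Mul(Add(b, w), Add(-1, w)) = Mul(Add(-1, w), Add(b, w)))
Function('P')(Z) = Pow(Add(6, Z), Rational(1, 2))
Function('f')(G) = Pow(Add(6, G), Rational(1, 2))
Add(-294, Mul(Function('C')(12), Function('f')(Function('H')(5, 5)))) = Add(-294, Mul(12, Pow(Add(6, 5), Rational(1, 2)))) = Add(-294, Mul(12, Pow(11, Rational(1, 2))))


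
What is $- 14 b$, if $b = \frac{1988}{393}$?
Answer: $- \frac{27832}{393} \approx -70.819$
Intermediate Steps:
$b = \frac{1988}{393}$ ($b = 1988 \cdot \frac{1}{393} = \frac{1988}{393} \approx 5.0585$)
$- 14 b = \left(-14\right) \frac{1988}{393} = - \frac{27832}{393}$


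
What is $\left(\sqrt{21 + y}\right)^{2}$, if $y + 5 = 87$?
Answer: $103$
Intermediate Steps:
$y = 82$ ($y = -5 + 87 = 82$)
$\left(\sqrt{21 + y}\right)^{2} = \left(\sqrt{21 + 82}\right)^{2} = \left(\sqrt{103}\right)^{2} = 103$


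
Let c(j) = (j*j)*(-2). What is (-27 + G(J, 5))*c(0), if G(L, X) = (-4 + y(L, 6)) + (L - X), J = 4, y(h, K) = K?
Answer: 0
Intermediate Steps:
c(j) = -2*j² (c(j) = j²*(-2) = -2*j²)
G(L, X) = 2 + L - X (G(L, X) = (-4 + 6) + (L - X) = 2 + (L - X) = 2 + L - X)
(-27 + G(J, 5))*c(0) = (-27 + (2 + 4 - 1*5))*(-2*0²) = (-27 + (2 + 4 - 5))*(-2*0) = (-27 + 1)*0 = -26*0 = 0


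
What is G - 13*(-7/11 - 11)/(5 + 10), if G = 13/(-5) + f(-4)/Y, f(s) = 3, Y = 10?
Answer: 2569/330 ≈ 7.7849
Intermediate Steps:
G = -23/10 (G = 13/(-5) + 3/10 = 13*(-⅕) + 3*(⅒) = -13/5 + 3/10 = -23/10 ≈ -2.3000)
G - 13*(-7/11 - 11)/(5 + 10) = -23/10 - 13*(-7/11 - 11)/(5 + 10) = -23/10 - 13*(-7*1/11 - 11)/15 = -23/10 - 13*(-7/11 - 11)/15 = -23/10 - (-1664)/(11*15) = -23/10 - 13*(-128/165) = -23/10 + 1664/165 = 2569/330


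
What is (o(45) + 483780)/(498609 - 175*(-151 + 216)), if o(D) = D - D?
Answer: 21990/22147 ≈ 0.99291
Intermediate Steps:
o(D) = 0
(o(45) + 483780)/(498609 - 175*(-151 + 216)) = (0 + 483780)/(498609 - 175*(-151 + 216)) = 483780/(498609 - 175*65) = 483780/(498609 - 11375) = 483780/487234 = 483780*(1/487234) = 21990/22147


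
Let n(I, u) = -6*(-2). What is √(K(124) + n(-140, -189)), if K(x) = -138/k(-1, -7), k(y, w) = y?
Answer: 5*√6 ≈ 12.247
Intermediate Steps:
n(I, u) = 12
K(x) = 138 (K(x) = -138/(-1) = -138*(-1) = 138)
√(K(124) + n(-140, -189)) = √(138 + 12) = √150 = 5*√6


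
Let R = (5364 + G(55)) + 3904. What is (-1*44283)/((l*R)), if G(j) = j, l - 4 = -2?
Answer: -44283/18646 ≈ -2.3749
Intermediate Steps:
l = 2 (l = 4 - 2 = 2)
R = 9323 (R = (5364 + 55) + 3904 = 5419 + 3904 = 9323)
(-1*44283)/((l*R)) = (-1*44283)/((2*9323)) = -44283/18646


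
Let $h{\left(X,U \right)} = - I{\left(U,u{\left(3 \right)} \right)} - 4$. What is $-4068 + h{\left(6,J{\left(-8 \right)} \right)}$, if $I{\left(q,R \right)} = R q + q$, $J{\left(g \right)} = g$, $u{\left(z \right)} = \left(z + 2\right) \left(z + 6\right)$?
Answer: $-3704$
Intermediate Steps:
$u{\left(z \right)} = \left(2 + z\right) \left(6 + z\right)$
$I{\left(q,R \right)} = q + R q$
$h{\left(X,U \right)} = -4 - 46 U$ ($h{\left(X,U \right)} = - U \left(1 + \left(12 + 3^{2} + 8 \cdot 3\right)\right) - 4 = - U \left(1 + \left(12 + 9 + 24\right)\right) - 4 = - U \left(1 + 45\right) - 4 = - U 46 - 4 = - 46 U - 4 = -4 - 46 U$)
$-4068 + h{\left(6,J{\left(-8 \right)} \right)} = -4068 - -364 = -4068 + \left(-4 + 368\right) = -4068 + 364 = -3704$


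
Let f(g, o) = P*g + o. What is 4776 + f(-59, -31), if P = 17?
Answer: 3742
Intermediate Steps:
f(g, o) = o + 17*g (f(g, o) = 17*g + o = o + 17*g)
4776 + f(-59, -31) = 4776 + (-31 + 17*(-59)) = 4776 + (-31 - 1003) = 4776 - 1034 = 3742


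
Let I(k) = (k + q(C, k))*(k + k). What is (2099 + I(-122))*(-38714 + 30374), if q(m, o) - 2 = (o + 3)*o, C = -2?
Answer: 29281848420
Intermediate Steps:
q(m, o) = 2 + o*(3 + o) (q(m, o) = 2 + (o + 3)*o = 2 + (3 + o)*o = 2 + o*(3 + o))
I(k) = 2*k*(2 + k² + 4*k) (I(k) = (k + (2 + k² + 3*k))*(k + k) = (2 + k² + 4*k)*(2*k) = 2*k*(2 + k² + 4*k))
(2099 + I(-122))*(-38714 + 30374) = (2099 + 2*(-122)*(2 + (-122)² + 4*(-122)))*(-38714 + 30374) = (2099 + 2*(-122)*(2 + 14884 - 488))*(-8340) = (2099 + 2*(-122)*14398)*(-8340) = (2099 - 3513112)*(-8340) = -3511013*(-8340) = 29281848420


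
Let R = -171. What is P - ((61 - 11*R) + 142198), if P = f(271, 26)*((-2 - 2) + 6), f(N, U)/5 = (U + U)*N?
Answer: -3220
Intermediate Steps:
f(N, U) = 10*N*U (f(N, U) = 5*((U + U)*N) = 5*((2*U)*N) = 5*(2*N*U) = 10*N*U)
P = 140920 (P = (10*271*26)*((-2 - 2) + 6) = 70460*(-4 + 6) = 70460*2 = 140920)
P - ((61 - 11*R) + 142198) = 140920 - ((61 - 11*(-171)) + 142198) = 140920 - ((61 + 1881) + 142198) = 140920 - (1942 + 142198) = 140920 - 1*144140 = 140920 - 144140 = -3220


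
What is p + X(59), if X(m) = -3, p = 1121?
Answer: 1118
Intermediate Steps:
p + X(59) = 1121 - 3 = 1118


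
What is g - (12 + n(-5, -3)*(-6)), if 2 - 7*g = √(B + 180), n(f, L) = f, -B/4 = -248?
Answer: -292/7 - 2*√293/7 ≈ -46.605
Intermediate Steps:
B = 992 (B = -4*(-248) = 992)
g = 2/7 - 2*√293/7 (g = 2/7 - √(992 + 180)/7 = 2/7 - 2*√293/7 ≈ -4.6049)
g - (12 + n(-5, -3)*(-6)) = (2/7 - 2*√293/7) - (12 - 5*(-6)) = (2/7 - 2*√293/7) - (12 + 30) = (2/7 - 2*√293/7) - 1*42 = (2/7 - 2*√293/7) - 42 = -292/7 - 2*√293/7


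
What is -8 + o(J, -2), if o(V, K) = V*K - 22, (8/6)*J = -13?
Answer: -21/2 ≈ -10.500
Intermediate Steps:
J = -39/4 (J = (¾)*(-13) = -39/4 ≈ -9.7500)
o(V, K) = -22 + K*V (o(V, K) = K*V - 22 = -22 + K*V)
-8 + o(J, -2) = -8 + (-22 - 2*(-39/4)) = -8 + (-22 + 39/2) = -8 - 5/2 = -21/2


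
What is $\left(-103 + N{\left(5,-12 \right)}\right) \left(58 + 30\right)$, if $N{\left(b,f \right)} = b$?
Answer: $-8624$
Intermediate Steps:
$\left(-103 + N{\left(5,-12 \right)}\right) \left(58 + 30\right) = \left(-103 + 5\right) \left(58 + 30\right) = \left(-98\right) 88 = -8624$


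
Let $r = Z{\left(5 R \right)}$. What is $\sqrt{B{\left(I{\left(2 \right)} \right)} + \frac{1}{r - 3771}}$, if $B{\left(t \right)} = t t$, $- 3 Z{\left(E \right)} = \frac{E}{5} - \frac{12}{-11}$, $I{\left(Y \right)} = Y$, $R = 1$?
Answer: $\frac{\sqrt{61963033246}}{124466} \approx 1.9999$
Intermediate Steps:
$Z{\left(E \right)} = - \frac{4}{11} - \frac{E}{15}$ ($Z{\left(E \right)} = - \frac{\frac{E}{5} - \frac{12}{-11}}{3} = - \frac{E \frac{1}{5} - - \frac{12}{11}}{3} = - \frac{\frac{E}{5} + \frac{12}{11}}{3} = - \frac{\frac{12}{11} + \frac{E}{5}}{3} = - \frac{4}{11} - \frac{E}{15}$)
$B{\left(t \right)} = t^{2}$
$r = - \frac{23}{33}$ ($r = - \frac{4}{11} - \frac{5 \cdot 1}{15} = - \frac{4}{11} - \frac{1}{3} = - \frac{23}{33} \approx -0.69697$)
$\sqrt{B{\left(I{\left(2 \right)} \right)} + \frac{1}{r - 3771}} = \sqrt{2^{2} + \frac{1}{- \frac{23}{33} - 3771}} = \sqrt{4 + \frac{1}{- \frac{124466}{33}}} = \sqrt{4 - \frac{33}{124466}} = \sqrt{\frac{497831}{124466}} = \frac{\sqrt{61963033246}}{124466}$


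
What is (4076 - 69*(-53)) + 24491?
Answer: 32224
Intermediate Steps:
(4076 - 69*(-53)) + 24491 = (4076 + 3657) + 24491 = 7733 + 24491 = 32224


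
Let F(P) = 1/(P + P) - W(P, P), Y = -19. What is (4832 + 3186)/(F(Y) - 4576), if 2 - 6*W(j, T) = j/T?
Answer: -457026/260843 ≈ -1.7521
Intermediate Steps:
W(j, T) = ⅓ - j/(6*T)
F(P) = -⅙ + 1/(2*P) (F(P) = 1/(P + P) - (-P + 2*P)/(6*P) = 1/(2*P) - P/(6*P) = 1/(2*P) - 1*⅙ = 1/(2*P) - ⅙ = -⅙ + 1/(2*P))
(4832 + 3186)/(F(Y) - 4576) = (4832 + 3186)/((⅙)*(3 - 1*(-19))/(-19) - 4576) = 8018/((⅙)*(-1/19)*(3 + 19) - 4576) = 8018/((⅙)*(-1/19)*22 - 4576) = 8018/(-11/57 - 4576) = 8018/(-260843/57) = 8018*(-57/260843) = -457026/260843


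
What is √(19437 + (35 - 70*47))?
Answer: 3*√1798 ≈ 127.21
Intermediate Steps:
√(19437 + (35 - 70*47)) = √(19437 + (35 - 3290)) = √(19437 - 3255) = √16182 = 3*√1798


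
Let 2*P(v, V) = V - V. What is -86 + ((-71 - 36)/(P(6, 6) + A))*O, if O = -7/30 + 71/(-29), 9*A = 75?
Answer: -373869/7250 ≈ -51.568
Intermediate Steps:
P(v, V) = 0 (P(v, V) = (V - V)/2 = (½)*0 = 0)
A = 25/3 (A = (⅑)*75 = 25/3 ≈ 8.3333)
O = -2333/870 (O = -7*1/30 + 71*(-1/29) = -7/30 - 71/29 = -2333/870 ≈ -2.6816)
-86 + ((-71 - 36)/(P(6, 6) + A))*O = -86 + ((-71 - 36)/(0 + 25/3))*(-2333/870) = -86 - 107/25/3*(-2333/870) = -86 - 107*3/25*(-2333/870) = -86 - 321/25*(-2333/870) = -86 + 249631/7250 = -373869/7250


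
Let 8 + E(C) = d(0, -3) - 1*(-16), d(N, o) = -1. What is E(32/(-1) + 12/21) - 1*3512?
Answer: -3505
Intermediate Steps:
E(C) = 7 (E(C) = -8 + (-1 - 1*(-16)) = -8 + (-1 + 16) = -8 + 15 = 7)
E(32/(-1) + 12/21) - 1*3512 = 7 - 1*3512 = 7 - 3512 = -3505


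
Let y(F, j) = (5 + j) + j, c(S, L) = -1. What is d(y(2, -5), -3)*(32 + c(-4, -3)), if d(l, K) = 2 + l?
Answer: -93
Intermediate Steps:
y(F, j) = 5 + 2*j
d(y(2, -5), -3)*(32 + c(-4, -3)) = (2 + (5 + 2*(-5)))*(32 - 1) = (2 + (5 - 10))*31 = (2 - 5)*31 = -3*31 = -93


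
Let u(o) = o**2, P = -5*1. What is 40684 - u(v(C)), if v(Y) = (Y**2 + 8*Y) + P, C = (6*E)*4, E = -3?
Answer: -21146925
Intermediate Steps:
P = -5
C = -72 (C = (6*(-3))*4 = -18*4 = -72)
v(Y) = -5 + Y**2 + 8*Y (v(Y) = (Y**2 + 8*Y) - 5 = -5 + Y**2 + 8*Y)
40684 - u(v(C)) = 40684 - (-5 + (-72)**2 + 8*(-72))**2 = 40684 - (-5 + 5184 - 576)**2 = 40684 - 1*4603**2 = 40684 - 1*21187609 = 40684 - 21187609 = -21146925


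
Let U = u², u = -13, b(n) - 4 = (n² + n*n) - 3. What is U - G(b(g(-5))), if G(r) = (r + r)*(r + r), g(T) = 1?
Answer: 133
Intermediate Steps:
b(n) = 1 + 2*n² (b(n) = 4 + ((n² + n*n) - 3) = 4 + ((n² + n²) - 3) = 4 + (2*n² - 3) = 4 + (-3 + 2*n²) = 1 + 2*n²)
G(r) = 4*r² (G(r) = (2*r)*(2*r) = 4*r²)
U = 169 (U = (-13)² = 169)
U - G(b(g(-5))) = 169 - 4*(1 + 2*1²)² = 169 - 4*(1 + 2*1)² = 169 - 4*(1 + 2)² = 169 - 4*3² = 169 - 4*9 = 169 - 1*36 = 169 - 36 = 133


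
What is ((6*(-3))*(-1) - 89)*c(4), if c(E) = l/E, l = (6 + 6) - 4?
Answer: -142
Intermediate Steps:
l = 8 (l = 12 - 4 = 8)
c(E) = 8/E
((6*(-3))*(-1) - 89)*c(4) = ((6*(-3))*(-1) - 89)*(8/4) = (-18*(-1) - 89)*(8*(¼)) = (18 - 89)*2 = -71*2 = -142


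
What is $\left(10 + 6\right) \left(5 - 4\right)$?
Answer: $16$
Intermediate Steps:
$\left(10 + 6\right) \left(5 - 4\right) = 16 \left(5 - 4\right) = 16 \cdot 1 = 16$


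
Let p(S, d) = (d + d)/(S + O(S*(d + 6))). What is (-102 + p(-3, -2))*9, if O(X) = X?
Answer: -4578/5 ≈ -915.60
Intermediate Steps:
p(S, d) = 2*d/(S + S*(6 + d)) (p(S, d) = (d + d)/(S + S*(d + 6)) = (2*d)/(S + S*(6 + d)) = 2*d/(S + S*(6 + d)))
(-102 + p(-3, -2))*9 = (-102 + 2*(-2)/(-3*(7 - 2)))*9 = (-102 + 2*(-2)*(-⅓)/5)*9 = (-102 + 2*(-2)*(-⅓)*(⅕))*9 = (-102 + 4/15)*9 = -1526/15*9 = -4578/5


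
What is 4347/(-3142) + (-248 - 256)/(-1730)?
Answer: -2968371/2717830 ≈ -1.0922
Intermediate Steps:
4347/(-3142) + (-248 - 256)/(-1730) = 4347*(-1/3142) - 504*(-1/1730) = -4347/3142 + 252/865 = -2968371/2717830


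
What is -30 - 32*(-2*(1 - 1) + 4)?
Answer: -158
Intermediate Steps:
-30 - 32*(-2*(1 - 1) + 4) = -30 - 32*(-2*0 + 4) = -30 - 32*(0 + 4) = -30 - 32*4 = -30 - 128 = -158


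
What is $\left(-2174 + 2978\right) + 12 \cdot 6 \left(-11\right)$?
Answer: $12$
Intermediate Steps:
$\left(-2174 + 2978\right) + 12 \cdot 6 \left(-11\right) = 804 + 72 \left(-11\right) = 804 - 792 = 12$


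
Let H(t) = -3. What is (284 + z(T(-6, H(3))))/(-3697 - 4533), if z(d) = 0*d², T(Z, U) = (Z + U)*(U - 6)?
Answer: -142/4115 ≈ -0.034508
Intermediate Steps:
T(Z, U) = (-6 + U)*(U + Z) (T(Z, U) = (U + Z)*(-6 + U) = (-6 + U)*(U + Z))
z(d) = 0
(284 + z(T(-6, H(3))))/(-3697 - 4533) = (284 + 0)/(-3697 - 4533) = 284/(-8230) = 284*(-1/8230) = -142/4115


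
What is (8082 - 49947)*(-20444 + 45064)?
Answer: -1030716300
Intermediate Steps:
(8082 - 49947)*(-20444 + 45064) = -41865*24620 = -1030716300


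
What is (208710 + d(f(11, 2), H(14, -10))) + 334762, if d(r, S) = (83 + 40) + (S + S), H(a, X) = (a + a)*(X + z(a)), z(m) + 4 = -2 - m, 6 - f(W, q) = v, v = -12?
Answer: 541915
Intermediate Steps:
f(W, q) = 18 (f(W, q) = 6 - 1*(-12) = 6 + 12 = 18)
z(m) = -6 - m (z(m) = -4 + (-2 - m) = -6 - m)
H(a, X) = 2*a*(-6 + X - a) (H(a, X) = (a + a)*(X + (-6 - a)) = (2*a)*(-6 + X - a) = 2*a*(-6 + X - a))
d(r, S) = 123 + 2*S
(208710 + d(f(11, 2), H(14, -10))) + 334762 = (208710 + (123 + 2*(2*14*(-6 - 10 - 1*14)))) + 334762 = (208710 + (123 + 2*(2*14*(-6 - 10 - 14)))) + 334762 = (208710 + (123 + 2*(2*14*(-30)))) + 334762 = (208710 + (123 + 2*(-840))) + 334762 = (208710 + (123 - 1680)) + 334762 = (208710 - 1557) + 334762 = 207153 + 334762 = 541915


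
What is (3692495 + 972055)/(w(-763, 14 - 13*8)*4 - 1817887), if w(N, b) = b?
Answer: -4664550/1818247 ≈ -2.5654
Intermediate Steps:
(3692495 + 972055)/(w(-763, 14 - 13*8)*4 - 1817887) = (3692495 + 972055)/((14 - 13*8)*4 - 1817887) = 4664550/((14 - 104)*4 - 1817887) = 4664550/(-90*4 - 1817887) = 4664550/(-360 - 1817887) = 4664550/(-1818247) = 4664550*(-1/1818247) = -4664550/1818247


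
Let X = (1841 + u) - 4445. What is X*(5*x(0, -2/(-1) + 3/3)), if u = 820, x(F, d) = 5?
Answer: -44600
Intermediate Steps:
X = -1784 (X = (1841 + 820) - 4445 = 2661 - 4445 = -1784)
X*(5*x(0, -2/(-1) + 3/3)) = -8920*5 = -1784*25 = -44600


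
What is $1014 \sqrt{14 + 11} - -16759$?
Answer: $21829$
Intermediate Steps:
$1014 \sqrt{14 + 11} - -16759 = 1014 \sqrt{25} + 16759 = 1014 \cdot 5 + 16759 = 5070 + 16759 = 21829$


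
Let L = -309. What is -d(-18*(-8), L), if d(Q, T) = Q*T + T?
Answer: 44805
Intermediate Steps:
d(Q, T) = T + Q*T
-d(-18*(-8), L) = -(-309)*(1 - 18*(-8)) = -(-309)*(1 + 144) = -(-309)*145 = -1*(-44805) = 44805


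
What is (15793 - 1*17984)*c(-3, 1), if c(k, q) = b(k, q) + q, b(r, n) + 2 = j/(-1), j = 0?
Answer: 2191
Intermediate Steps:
b(r, n) = -2 (b(r, n) = -2 + 0/(-1) = -2 + 0*(-1) = -2 + 0 = -2)
c(k, q) = -2 + q
(15793 - 1*17984)*c(-3, 1) = (15793 - 1*17984)*(-2 + 1) = (15793 - 17984)*(-1) = -2191*(-1) = 2191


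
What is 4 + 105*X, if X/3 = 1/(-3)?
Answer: -101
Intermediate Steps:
X = -1 (X = 3/(-3) = 3*(-1/3) = -1)
4 + 105*X = 4 + 105*(-1) = 4 - 105 = -101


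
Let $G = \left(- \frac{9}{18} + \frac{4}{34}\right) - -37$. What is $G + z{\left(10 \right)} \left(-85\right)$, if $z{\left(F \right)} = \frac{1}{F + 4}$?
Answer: $\frac{3635}{119} \approx 30.546$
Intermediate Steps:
$z{\left(F \right)} = \frac{1}{4 + F}$
$G = \frac{1245}{34}$ ($G = \left(\left(-9\right) \frac{1}{18} + 4 \cdot \frac{1}{34}\right) + 37 = \left(- \frac{1}{2} + \frac{2}{17}\right) + 37 = - \frac{13}{34} + 37 = \frac{1245}{34} \approx 36.618$)
$G + z{\left(10 \right)} \left(-85\right) = \frac{1245}{34} + \frac{1}{4 + 10} \left(-85\right) = \frac{1245}{34} + \frac{1}{14} \left(-85\right) = \frac{1245}{34} - \frac{85}{14} = \frac{3635}{119}$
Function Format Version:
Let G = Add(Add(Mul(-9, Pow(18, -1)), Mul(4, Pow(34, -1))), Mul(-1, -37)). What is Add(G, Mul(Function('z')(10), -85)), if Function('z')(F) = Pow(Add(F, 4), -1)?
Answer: Rational(3635, 119) ≈ 30.546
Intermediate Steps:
Function('z')(F) = Pow(Add(4, F), -1)
G = Rational(1245, 34) (G = Add(Add(Mul(-9, Rational(1, 18)), Mul(4, Rational(1, 34))), 37) = Add(Add(Rational(-1, 2), Rational(2, 17)), 37) = Add(Rational(-13, 34), 37) = Rational(1245, 34) ≈ 36.618)
Add(G, Mul(Function('z')(10), -85)) = Add(Rational(1245, 34), Mul(Pow(Add(4, 10), -1), -85)) = Add(Rational(1245, 34), Mul(Pow(14, -1), -85)) = Add(Rational(1245, 34), Mul(Rational(1, 14), -85)) = Add(Rational(1245, 34), Rational(-85, 14)) = Rational(3635, 119)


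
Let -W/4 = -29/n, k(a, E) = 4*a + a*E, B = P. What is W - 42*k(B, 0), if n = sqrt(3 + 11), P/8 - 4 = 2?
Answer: -8064 + 58*sqrt(14)/7 ≈ -8033.0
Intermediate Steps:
P = 48 (P = 32 + 8*2 = 32 + 16 = 48)
B = 48
k(a, E) = 4*a + E*a
n = sqrt(14) ≈ 3.7417
W = 58*sqrt(14)/7 (W = -(-116)/(sqrt(14)) = -(-116)*sqrt(14)/14 = -(-58)*sqrt(14)/7 = 58*sqrt(14)/7 ≈ 31.002)
W - 42*k(B, 0) = 58*sqrt(14)/7 - 2016*(4 + 0) = 58*sqrt(14)/7 - 2016*4 = 58*sqrt(14)/7 - 42*192 = 58*sqrt(14)/7 - 8064 = -8064 + 58*sqrt(14)/7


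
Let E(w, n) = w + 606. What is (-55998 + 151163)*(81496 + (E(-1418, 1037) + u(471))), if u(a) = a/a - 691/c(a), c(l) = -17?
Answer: 130598355440/17 ≈ 7.6823e+9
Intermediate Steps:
E(w, n) = 606 + w
u(a) = 708/17 (u(a) = a/a - 691/(-17) = 1 - 691*(-1/17) = 1 + 691/17 = 708/17)
(-55998 + 151163)*(81496 + (E(-1418, 1037) + u(471))) = (-55998 + 151163)*(81496 + ((606 - 1418) + 708/17)) = 95165*(81496 + (-812 + 708/17)) = 95165*(81496 - 13096/17) = 95165*(1372336/17) = 130598355440/17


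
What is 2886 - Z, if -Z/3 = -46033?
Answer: -135213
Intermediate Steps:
Z = 138099 (Z = -3*(-46033) = 138099)
2886 - Z = 2886 - 1*138099 = 2886 - 138099 = -135213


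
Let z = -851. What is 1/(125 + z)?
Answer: -1/726 ≈ -0.0013774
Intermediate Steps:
1/(125 + z) = 1/(125 - 851) = 1/(-726) = -1/726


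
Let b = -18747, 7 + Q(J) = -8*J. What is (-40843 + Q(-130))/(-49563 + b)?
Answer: 1327/2277 ≈ 0.58278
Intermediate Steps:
Q(J) = -7 - 8*J
(-40843 + Q(-130))/(-49563 + b) = (-40843 + (-7 - 8*(-130)))/(-49563 - 18747) = (-40843 + (-7 + 1040))/(-68310) = (-40843 + 1033)*(-1/68310) = -39810*(-1/68310) = 1327/2277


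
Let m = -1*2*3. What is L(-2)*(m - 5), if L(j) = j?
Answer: 22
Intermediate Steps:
m = -6 (m = -2*3 = -6)
L(-2)*(m - 5) = -2*(-6 - 5) = -2*(-11) = 22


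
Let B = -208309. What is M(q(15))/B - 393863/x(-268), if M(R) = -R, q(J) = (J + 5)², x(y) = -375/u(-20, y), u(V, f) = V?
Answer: -328180800668/15623175 ≈ -21006.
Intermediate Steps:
x(y) = 75/4 (x(y) = -375/(-20) = -375*(-1/20) = 75/4)
q(J) = (5 + J)²
M(q(15))/B - 393863/x(-268) = -(5 + 15)²/(-208309) - 393863/75/4 = -1*20²*(-1/208309) - 393863*4/75 = -1*400*(-1/208309) - 1575452/75 = -400*(-1/208309) - 1575452/75 = 400/208309 - 1575452/75 = -328180800668/15623175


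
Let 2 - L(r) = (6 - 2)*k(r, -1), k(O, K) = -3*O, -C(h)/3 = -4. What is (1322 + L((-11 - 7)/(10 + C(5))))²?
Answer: 208975936/121 ≈ 1.7271e+6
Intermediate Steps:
C(h) = 12 (C(h) = -3*(-4) = 12)
L(r) = 2 + 12*r (L(r) = 2 - (6 - 2)*(-3*r) = 2 - 4*(-3*r) = 2 - (-12)*r = 2 + 12*r)
(1322 + L((-11 - 7)/(10 + C(5))))² = (1322 + (2 + 12*((-11 - 7)/(10 + 12))))² = (1322 + (2 + 12*(-18/22)))² = (1322 + (2 + 12*(-18*1/22)))² = (1322 + (2 + 12*(-9/11)))² = (1322 + (2 - 108/11))² = (1322 - 86/11)² = (14456/11)² = 208975936/121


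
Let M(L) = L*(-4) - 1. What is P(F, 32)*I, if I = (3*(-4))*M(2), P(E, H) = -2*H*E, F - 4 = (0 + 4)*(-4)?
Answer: 82944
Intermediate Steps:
M(L) = -1 - 4*L (M(L) = -4*L - 1 = -1 - 4*L)
F = -12 (F = 4 + (0 + 4)*(-4) = 4 + 4*(-4) = 4 - 16 = -12)
P(E, H) = -2*E*H
I = 108 (I = (3*(-4))*(-1 - 4*2) = -12*(-1 - 8) = -12*(-9) = 108)
P(F, 32)*I = -2*(-12)*32*108 = 768*108 = 82944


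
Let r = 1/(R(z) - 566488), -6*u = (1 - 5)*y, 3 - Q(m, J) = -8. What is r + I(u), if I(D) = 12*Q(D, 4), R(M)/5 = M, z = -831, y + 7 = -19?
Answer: 75324875/570643 ≈ 132.00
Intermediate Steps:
y = -26 (y = -7 - 19 = -26)
R(M) = 5*M
Q(m, J) = 11 (Q(m, J) = 3 - 1*(-8) = 3 + 8 = 11)
u = -52/3 (u = -(1 - 5)*(-26)/6 = -(-2)*(-26)/3 = -⅙*104 = -52/3 ≈ -17.333)
r = -1/570643 (r = 1/(5*(-831) - 566488) = 1/(-4155 - 566488) = 1/(-570643) = -1/570643 ≈ -1.7524e-6)
I(D) = 132 (I(D) = 12*11 = 132)
r + I(u) = -1/570643 + 132 = 75324875/570643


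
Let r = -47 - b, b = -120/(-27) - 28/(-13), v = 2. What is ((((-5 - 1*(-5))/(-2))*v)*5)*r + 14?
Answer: 14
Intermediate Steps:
b = 772/117 (b = -120*(-1/27) - 28*(-1/13) = 40/9 + 28/13 = 772/117 ≈ 6.5983)
r = -6271/117 (r = -47 - 1*772/117 = -47 - 772/117 = -6271/117 ≈ -53.598)
((((-5 - 1*(-5))/(-2))*v)*5)*r + 14 = ((((-5 - 1*(-5))/(-2))*2)*5)*(-6271/117) + 14 = ((((-5 + 5)*(-½))*2)*5)*(-6271/117) + 14 = (((0*(-½))*2)*5)*(-6271/117) + 14 = ((0*2)*5)*(-6271/117) + 14 = (0*5)*(-6271/117) + 14 = 0*(-6271/117) + 14 = 0 + 14 = 14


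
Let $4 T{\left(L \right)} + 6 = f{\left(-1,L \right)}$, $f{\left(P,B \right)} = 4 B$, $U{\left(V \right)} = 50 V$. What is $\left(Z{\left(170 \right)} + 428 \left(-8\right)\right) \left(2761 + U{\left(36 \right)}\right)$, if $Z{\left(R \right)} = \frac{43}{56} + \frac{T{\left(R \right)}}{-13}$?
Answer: $- \frac{11409564989}{728} \approx -1.5672 \cdot 10^{7}$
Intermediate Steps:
$T{\left(L \right)} = - \frac{3}{2} + L$ ($T{\left(L \right)} = - \frac{3}{2} + \frac{4 L}{4} = - \frac{3}{2} + L$)
$Z{\left(R \right)} = \frac{643}{728} - \frac{R}{13}$ ($Z{\left(R \right)} = \frac{43}{56} + \frac{- \frac{3}{2} + R}{-13} = 43 \cdot \frac{1}{56} + \left(- \frac{3}{2} + R\right) \left(- \frac{1}{13}\right) = \frac{43}{56} - \left(- \frac{3}{26} + \frac{R}{13}\right) = \frac{643}{728} - \frac{R}{13}$)
$\left(Z{\left(170 \right)} + 428 \left(-8\right)\right) \left(2761 + U{\left(36 \right)}\right) = \left(\left(\frac{643}{728} - \frac{170}{13}\right) + 428 \left(-8\right)\right) \left(2761 + 50 \cdot 36\right) = \left(\left(\frac{643}{728} - \frac{170}{13}\right) - 3424\right) \left(2761 + 1800\right) = \left(- \frac{8877}{728} - 3424\right) 4561 = \left(- \frac{2501549}{728}\right) 4561 = - \frac{11409564989}{728}$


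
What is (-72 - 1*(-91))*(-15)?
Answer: -285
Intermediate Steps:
(-72 - 1*(-91))*(-15) = (-72 + 91)*(-15) = 19*(-15) = -285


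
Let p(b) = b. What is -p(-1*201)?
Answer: 201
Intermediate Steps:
-p(-1*201) = -(-1)*201 = -1*(-201) = 201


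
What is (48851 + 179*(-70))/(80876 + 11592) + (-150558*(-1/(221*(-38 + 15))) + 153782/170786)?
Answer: -49431255955343/1745042503204 ≈ -28.327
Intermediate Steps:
(48851 + 179*(-70))/(80876 + 11592) + (-150558*(-1/(221*(-38 + 15))) + 153782/170786) = (48851 - 12530)/92468 + (-150558/((-221*(-23))) + 153782*(1/170786)) = 36321*(1/92468) + (-150558/5083 + 76891/85393) = 36321/92468 + (-150558*1/5083 + 76891/85393) = 36321/92468 + (-6546/221 + 76891/85393) = 36321/92468 - 541989667/18871853 = -49431255955343/1745042503204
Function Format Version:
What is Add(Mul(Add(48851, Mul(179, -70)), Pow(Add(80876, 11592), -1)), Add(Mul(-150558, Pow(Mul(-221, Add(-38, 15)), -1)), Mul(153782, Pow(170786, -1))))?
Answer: Rational(-49431255955343, 1745042503204) ≈ -28.327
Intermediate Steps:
Add(Mul(Add(48851, Mul(179, -70)), Pow(Add(80876, 11592), -1)), Add(Mul(-150558, Pow(Mul(-221, Add(-38, 15)), -1)), Mul(153782, Pow(170786, -1)))) = Add(Mul(Add(48851, -12530), Pow(92468, -1)), Add(Mul(-150558, Pow(Mul(-221, -23), -1)), Mul(153782, Rational(1, 170786)))) = Add(Mul(36321, Rational(1, 92468)), Add(Mul(-150558, Pow(5083, -1)), Rational(76891, 85393))) = Add(Rational(36321, 92468), Add(Mul(-150558, Rational(1, 5083)), Rational(76891, 85393))) = Add(Rational(36321, 92468), Add(Rational(-6546, 221), Rational(76891, 85393))) = Add(Rational(36321, 92468), Rational(-541989667, 18871853)) = Rational(-49431255955343, 1745042503204)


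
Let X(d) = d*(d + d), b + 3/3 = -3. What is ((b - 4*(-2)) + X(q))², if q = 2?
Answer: 144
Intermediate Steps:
b = -4 (b = -1 - 3 = -4)
X(d) = 2*d² (X(d) = d*(2*d) = 2*d²)
((b - 4*(-2)) + X(q))² = ((-4 - 4*(-2)) + 2*2²)² = ((-4 + 8) + 2*4)² = (4 + 8)² = 12² = 144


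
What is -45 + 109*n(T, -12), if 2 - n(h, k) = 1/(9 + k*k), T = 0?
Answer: 26360/153 ≈ 172.29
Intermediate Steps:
n(h, k) = 2 - 1/(9 + k²) (n(h, k) = 2 - 1/(9 + k*k) = 2 - 1/(9 + k²))
-45 + 109*n(T, -12) = -45 + 109*((17 + 2*(-12)²)/(9 + (-12)²)) = -45 + 109*((17 + 2*144)/(9 + 144)) = -45 + 109*((17 + 288)/153) = -45 + 109*((1/153)*305) = -45 + 109*(305/153) = -45 + 33245/153 = 26360/153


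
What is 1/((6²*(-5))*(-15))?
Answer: 1/2700 ≈ 0.00037037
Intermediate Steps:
1/((6²*(-5))*(-15)) = 1/((36*(-5))*(-15)) = 1/(-180*(-15)) = 1/2700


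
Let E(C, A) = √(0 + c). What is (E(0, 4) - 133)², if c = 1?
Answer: 17424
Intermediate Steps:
E(C, A) = 1 (E(C, A) = √(0 + 1) = √1 = 1)
(E(0, 4) - 133)² = (1 - 133)² = (-132)² = 17424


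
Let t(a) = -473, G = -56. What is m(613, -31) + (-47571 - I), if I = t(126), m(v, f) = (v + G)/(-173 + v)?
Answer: -20722563/440 ≈ -47097.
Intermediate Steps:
m(v, f) = (-56 + v)/(-173 + v) (m(v, f) = (v - 56)/(-173 + v) = (-56 + v)/(-173 + v))
I = -473
m(613, -31) + (-47571 - I) = (-56 + 613)/(-173 + 613) + (-47571 - 1*(-473)) = 557/440 + (-47571 + 473) = (1/440)*557 - 47098 = 557/440 - 47098 = -20722563/440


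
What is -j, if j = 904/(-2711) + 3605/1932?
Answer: -1146661/748236 ≈ -1.5325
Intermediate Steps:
j = 1146661/748236 (j = 904*(-1/2711) + 3605*(1/1932) = -904/2711 + 515/276 = 1146661/748236 ≈ 1.5325)
-j = -1*1146661/748236 = -1146661/748236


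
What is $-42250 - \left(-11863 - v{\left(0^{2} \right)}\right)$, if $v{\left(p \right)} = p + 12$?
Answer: $-30375$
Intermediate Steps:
$v{\left(p \right)} = 12 + p$
$-42250 - \left(-11863 - v{\left(0^{2} \right)}\right) = -42250 - \left(-11863 - \left(12 + 0^{2}\right)\right) = -42250 - \left(-11863 - \left(12 + 0\right)\right) = -42250 - \left(-11863 - 12\right) = -42250 - -11875 = -42250 + 11875 = -30375$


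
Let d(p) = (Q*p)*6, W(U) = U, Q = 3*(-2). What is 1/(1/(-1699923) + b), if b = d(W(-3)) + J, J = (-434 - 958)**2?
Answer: 1699923/3294063191555 ≈ 5.1606e-7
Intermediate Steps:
Q = -6
J = 1937664 (J = (-1392)**2 = 1937664)
d(p) = -36*p (d(p) = -6*p*6 = -36*p)
b = 1937772 (b = -36*(-3) + 1937664 = 108 + 1937664 = 1937772)
1/(1/(-1699923) + b) = 1/(1/(-1699923) + 1937772) = 1/(-1/1699923 + 1937772) = 1/(3294063191555/1699923) = 1699923/3294063191555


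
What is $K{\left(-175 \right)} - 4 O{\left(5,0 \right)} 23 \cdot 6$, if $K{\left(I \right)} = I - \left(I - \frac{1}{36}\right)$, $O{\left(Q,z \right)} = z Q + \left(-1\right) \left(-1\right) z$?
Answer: $\frac{1}{36} \approx 0.027778$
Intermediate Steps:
$O{\left(Q,z \right)} = z + Q z$ ($O{\left(Q,z \right)} = Q z + 1 z = Q z + z = z + Q z$)
$K{\left(I \right)} = \frac{1}{36}$ ($K{\left(I \right)} = I - \left(I - \frac{1}{36}\right) = I - \left(- \frac{1}{36} + I\right) = \frac{1}{36}$)
$K{\left(-175 \right)} - 4 O{\left(5,0 \right)} 23 \cdot 6 = \frac{1}{36} - 4 \cdot 0 \left(1 + 5\right) 23 \cdot 6 = \frac{1}{36} - 4 \cdot 0 \cdot 6 \cdot 23 \cdot 6 = \frac{1}{36} - 4 \cdot 0 \cdot 23 \cdot 6 = \frac{1}{36} - 0 \cdot 23 \cdot 6 = \frac{1}{36} - 0 \cdot 6 = \frac{1}{36} - 0 = \frac{1}{36} + 0 = \frac{1}{36}$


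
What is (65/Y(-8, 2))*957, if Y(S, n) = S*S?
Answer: 62205/64 ≈ 971.95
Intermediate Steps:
Y(S, n) = S²
(65/Y(-8, 2))*957 = (65/((-8)²))*957 = (65/64)*957 = 62205/64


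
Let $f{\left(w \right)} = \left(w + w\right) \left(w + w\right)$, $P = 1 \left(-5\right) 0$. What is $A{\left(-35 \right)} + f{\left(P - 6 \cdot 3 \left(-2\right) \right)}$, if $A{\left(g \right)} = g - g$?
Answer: $5184$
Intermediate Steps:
$A{\left(g \right)} = 0$
$P = 0$ ($P = \left(-5\right) 0 = 0$)
$f{\left(w \right)} = 4 w^{2}$ ($f{\left(w \right)} = 2 w 2 w = 4 w^{2}$)
$A{\left(-35 \right)} + f{\left(P - 6 \cdot 3 \left(-2\right) \right)} = 0 + 4 \left(0 - 6 \cdot 3 \left(-2\right)\right)^{2} = 0 + 4 \left(0 - 18 \left(-2\right)\right)^{2} = 0 + 4 \left(0 - -36\right)^{2} = 0 + 4 \left(0 + 36\right)^{2} = 0 + 4 \cdot 36^{2} = 0 + 4 \cdot 1296 = 0 + 5184 = 5184$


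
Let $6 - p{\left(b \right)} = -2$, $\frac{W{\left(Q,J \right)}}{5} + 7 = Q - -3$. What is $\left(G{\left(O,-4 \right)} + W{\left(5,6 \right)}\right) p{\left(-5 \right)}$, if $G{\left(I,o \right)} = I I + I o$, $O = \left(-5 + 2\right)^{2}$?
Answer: $400$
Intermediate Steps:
$W{\left(Q,J \right)} = -20 + 5 Q$ ($W{\left(Q,J \right)} = -35 + 5 \left(Q - -3\right) = -35 + 5 \left(Q + 3\right) = -35 + 5 \left(3 + Q\right) = -35 + \left(15 + 5 Q\right) = -20 + 5 Q$)
$O = 9$ ($O = \left(-3\right)^{2} = 9$)
$G{\left(I,o \right)} = I^{2} + I o$
$p{\left(b \right)} = 8$ ($p{\left(b \right)} = 6 - -2 = 6 + 2 = 8$)
$\left(G{\left(O,-4 \right)} + W{\left(5,6 \right)}\right) p{\left(-5 \right)} = \left(9 \left(9 - 4\right) + \left(-20 + 5 \cdot 5\right)\right) 8 = \left(9 \cdot 5 + \left(-20 + 25\right)\right) 8 = \left(45 + 5\right) 8 = 50 \cdot 8 = 400$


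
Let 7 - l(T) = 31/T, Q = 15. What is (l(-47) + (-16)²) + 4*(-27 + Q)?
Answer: 10136/47 ≈ 215.66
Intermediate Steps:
l(T) = 7 - 31/T
(l(-47) + (-16)²) + 4*(-27 + Q) = ((7 - 31/(-47)) + (-16)²) + 4*(-27 + 15) = ((7 - 31*(-1/47)) + 256) + 4*(-12) = ((7 + 31/47) + 256) - 48 = (360/47 + 256) - 48 = 12392/47 - 48 = 10136/47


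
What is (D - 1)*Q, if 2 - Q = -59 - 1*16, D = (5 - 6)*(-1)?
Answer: 0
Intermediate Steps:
D = 1 (D = -1*(-1) = 1)
Q = 77 (Q = 2 - (-59 - 1*16) = 2 - (-59 - 16) = 2 - 1*(-75) = 2 + 75 = 77)
(D - 1)*Q = (1 - 1)*77 = 0*77 = 0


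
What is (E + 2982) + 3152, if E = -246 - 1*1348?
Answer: 4540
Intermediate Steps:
E = -1594 (E = -246 - 1348 = -1594)
(E + 2982) + 3152 = (-1594 + 2982) + 3152 = 1388 + 3152 = 4540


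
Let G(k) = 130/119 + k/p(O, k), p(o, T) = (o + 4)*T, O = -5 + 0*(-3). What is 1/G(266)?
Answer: 119/11 ≈ 10.818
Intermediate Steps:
O = -5 (O = -5 + 0 = -5)
p(o, T) = T*(4 + o) (p(o, T) = (4 + o)*T = T*(4 + o))
G(k) = 11/119 (G(k) = 130/119 + k/((k*(4 - 5))) = 130*(1/119) + k/((k*(-1))) = 130/119 + k/((-k)) = 130/119 + k*(-1/k) = 130/119 - 1 = 11/119)
1/G(266) = 1/(11/119) = 119/11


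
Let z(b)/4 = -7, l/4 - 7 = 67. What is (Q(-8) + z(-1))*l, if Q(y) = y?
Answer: -10656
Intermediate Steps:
l = 296 (l = 28 + 4*67 = 28 + 268 = 296)
z(b) = -28 (z(b) = 4*(-7) = -28)
(Q(-8) + z(-1))*l = (-8 - 28)*296 = -36*296 = -10656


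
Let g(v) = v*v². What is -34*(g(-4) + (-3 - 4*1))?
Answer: 2414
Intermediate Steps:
g(v) = v³
-34*(g(-4) + (-3 - 4*1)) = -34*((-4)³ + (-3 - 4*1)) = -34*(-64 + (-3 - 4)) = -34*(-64 - 7) = -34*(-71) = 2414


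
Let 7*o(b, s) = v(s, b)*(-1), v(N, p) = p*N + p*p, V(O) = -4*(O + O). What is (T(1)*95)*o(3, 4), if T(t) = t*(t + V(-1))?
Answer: -2565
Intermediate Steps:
V(O) = -8*O
v(N, p) = p**2 + N*p (v(N, p) = N*p + p**2 = p**2 + N*p)
o(b, s) = -b*(b + s)/7 (o(b, s) = ((b*(s + b))*(-1))/7 = ((b*(b + s))*(-1))/7 = (-b*(b + s))/7 = -b*(b + s)/7)
T(t) = t*(8 + t) (T(t) = t*(t - 8*(-1)) = t*(t + 8) = t*(8 + t))
(T(1)*95)*o(3, 4) = ((1*(8 + 1))*95)*(-1/7*3*(3 + 4)) = ((1*9)*95)*(-1/7*3*7) = (9*95)*(-3) = 855*(-3) = -2565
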